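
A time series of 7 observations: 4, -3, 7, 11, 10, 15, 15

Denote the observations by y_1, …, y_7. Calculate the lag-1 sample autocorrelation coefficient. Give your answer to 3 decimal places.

Mean ȳ = (4 − 3 + 7 + 11 + 10 + 15 + 15)/7 = 8.4286
Deviations from mean: -4.4286, -11.4286, -1.4286, 2.5714, 1.5714, 6.5714, 6.5714
Numerator Σ_{t=1}^{6}(y_t−ȳ)(y_{t+1}−ȳ) = 120.8163
Denominator Σ(y_t−ȳ)² = 247.7143
r_1 = 120.8163 / 247.7143 = 0.488

0.488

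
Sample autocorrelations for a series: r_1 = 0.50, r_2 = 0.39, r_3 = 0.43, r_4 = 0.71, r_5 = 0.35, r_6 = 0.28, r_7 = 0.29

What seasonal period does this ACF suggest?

4

The largest autocorrelation is r_4 = 0.71; the remaining lags stay at or below 0.50. The elevated value at lag 1 (0.50), dropping to 0.39 at lag 2, reflects decaying short-term dependence rather than seasonality.
The dominant spike at lag 4 indicates a seasonal period of 4.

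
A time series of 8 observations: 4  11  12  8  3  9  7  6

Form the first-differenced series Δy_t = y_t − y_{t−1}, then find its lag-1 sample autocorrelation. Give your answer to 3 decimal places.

First differences Δy: 7, 1, -4, -5, 6, -2, -1
Mean of differences = 0.2857
Numerator Σ(Δy_t−Δȳ)(Δy_{t+1}−Δȳ) = -15.9388
Denominator Σ(Δy_t−Δȳ)² = 131.4286
r_1(Δy) = -15.9388 / 131.4286 = -0.121

-0.121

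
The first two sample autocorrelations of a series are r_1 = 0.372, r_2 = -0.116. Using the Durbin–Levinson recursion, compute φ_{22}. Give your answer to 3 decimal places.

-0.295

φ_{22} = (r_2 − r_1²) / (1 − r_1²)
r_1² = (0.372)² = 0.138384
Numerator = -0.116 − 0.1384 = -0.2544; denominator = 1 − 0.1384 = 0.8616
φ_{22} = -0.2544 / 0.8616 = -0.295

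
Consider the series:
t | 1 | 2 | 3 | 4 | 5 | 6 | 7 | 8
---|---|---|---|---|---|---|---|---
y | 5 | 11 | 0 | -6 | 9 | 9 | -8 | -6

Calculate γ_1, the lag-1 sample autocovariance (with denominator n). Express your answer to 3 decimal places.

Mean ȳ = (5 + 11 + 0 − 6 + 9 + 9 − 8 − 6)/8 = 1.7500
Σ_{t=1}^{7}(y_t−ȳ)(y_{t+1}−ȳ) = 28.6875
γ_1 = 28.6875 / 8 = 3.586

3.586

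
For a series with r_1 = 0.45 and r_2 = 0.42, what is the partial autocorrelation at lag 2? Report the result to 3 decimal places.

φ_{22} = (r_2 − r_1²) / (1 − r_1²)
r_1² = (0.45)² = 0.2025
Numerator = 0.42 − 0.2025 = 0.2175; denominator = 1 − 0.2025 = 0.7975
φ_{22} = 0.2175 / 0.7975 = 0.273

0.273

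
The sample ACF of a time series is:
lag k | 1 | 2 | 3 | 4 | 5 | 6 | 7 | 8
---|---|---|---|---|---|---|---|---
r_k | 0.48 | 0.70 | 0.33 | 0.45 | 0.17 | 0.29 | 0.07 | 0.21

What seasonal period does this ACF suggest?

The largest autocorrelation is r_2 = 0.70; the remaining lags stay at or below 0.48.
The dominant spike at lag 2 indicates a seasonal period of 2.

2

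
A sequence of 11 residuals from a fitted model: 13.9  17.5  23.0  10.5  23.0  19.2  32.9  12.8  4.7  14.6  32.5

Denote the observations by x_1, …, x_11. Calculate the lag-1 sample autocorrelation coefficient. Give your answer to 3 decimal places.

Mean x̄ = (13.9 + 17.5 + 23.0 + 10.5 + 23.0 + 19.2 + 32.9 + 12.8 + 4.7 + 14.6 + 32.5)/11 = 18.6000
Numerator Σ_{t=1}^{10}(x_t−x̄)(x_{t+1}−x̄) = -62.0500
Denominator Σ(x_t−x̄)² = 768.5400
r_1 = -62.0500 / 768.5400 = -0.081

-0.081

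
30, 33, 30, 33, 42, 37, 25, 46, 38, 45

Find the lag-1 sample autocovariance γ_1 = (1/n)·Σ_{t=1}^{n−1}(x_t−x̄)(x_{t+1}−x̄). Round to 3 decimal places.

-4.141

Mean x̄ = (30 + 33 + 30 + 33 + 42 + 37 + 25 + 46 + 38 + 45)/10 = 35.9000
Σ_{t=1}^{9}(x_t−x̄)(x_{t+1}−x̄) = -41.4100
γ_1 = -41.4100 / 10 = -4.141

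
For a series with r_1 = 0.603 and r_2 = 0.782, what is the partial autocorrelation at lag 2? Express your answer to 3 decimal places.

0.657

φ_{22} = (r_2 − r_1²) / (1 − r_1²)
r_1² = (0.603)² = 0.363609
Numerator = 0.782 − 0.3636 = 0.4184; denominator = 1 − 0.3636 = 0.6364
φ_{22} = 0.4184 / 0.6364 = 0.657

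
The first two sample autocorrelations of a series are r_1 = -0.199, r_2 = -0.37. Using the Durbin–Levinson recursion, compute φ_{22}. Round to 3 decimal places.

φ_{22} = (r_2 − r_1²) / (1 − r_1²)
r_1² = (-0.199)² = 0.039601
Numerator = -0.37 − 0.0396 = -0.4096; denominator = 1 − 0.0396 = 0.9604
φ_{22} = -0.4096 / 0.9604 = -0.426

-0.426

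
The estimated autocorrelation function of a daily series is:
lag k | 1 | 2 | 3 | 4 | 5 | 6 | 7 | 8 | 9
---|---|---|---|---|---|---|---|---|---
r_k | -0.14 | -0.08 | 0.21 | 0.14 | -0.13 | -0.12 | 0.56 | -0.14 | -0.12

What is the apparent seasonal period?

The largest autocorrelation is r_7 = 0.56; the remaining lags stay at or below 0.21.
The dominant spike at lag 7 indicates a seasonal period of 7.

7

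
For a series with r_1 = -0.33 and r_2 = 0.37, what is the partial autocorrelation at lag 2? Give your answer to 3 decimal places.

0.293

φ_{22} = (r_2 − r_1²) / (1 − r_1²)
r_1² = (-0.33)² = 0.1089
Numerator = 0.37 − 0.1089 = 0.2611; denominator = 1 − 0.1089 = 0.8911
φ_{22} = 0.2611 / 0.8911 = 0.293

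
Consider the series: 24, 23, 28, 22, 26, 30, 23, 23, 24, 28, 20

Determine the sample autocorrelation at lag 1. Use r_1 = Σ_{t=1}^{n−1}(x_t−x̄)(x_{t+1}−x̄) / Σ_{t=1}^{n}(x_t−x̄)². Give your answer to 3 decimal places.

Mean x̄ = (24 + 23 + 28 + 22 + 26 + 30 + 23 + 23 + 24 + 28 + 20)/11 = 24.6364
Numerator Σ_{t=1}^{10}(x_t−x̄)(x_{t+1}−x̄) = -32.4050
Denominator Σ(x_t−x̄)² = 90.5455
r_1 = -32.4050 / 90.5455 = -0.358

-0.358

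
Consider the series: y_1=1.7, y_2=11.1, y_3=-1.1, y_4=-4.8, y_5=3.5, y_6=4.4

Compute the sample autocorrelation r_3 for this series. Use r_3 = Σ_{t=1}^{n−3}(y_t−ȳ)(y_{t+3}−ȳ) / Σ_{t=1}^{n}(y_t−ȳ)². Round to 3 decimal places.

0.052

Mean ȳ = (1.7 + 11.1 − 1.1 − 4.8 + 3.5 + 4.4)/6 = 2.4667
Σ(y_t−ȳ)(y_{t+3}−ȳ) = (5.5711) + (8.9211) + (-6.8956) = 7.5967
Denominator Σ(y_t−ȳ)² = 145.4533
r_3 = 7.5967 / 145.4533 = 0.052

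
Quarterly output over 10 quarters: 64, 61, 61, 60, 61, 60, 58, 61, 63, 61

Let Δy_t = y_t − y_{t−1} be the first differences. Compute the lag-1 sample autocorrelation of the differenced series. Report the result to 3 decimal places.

-0.108

First differences Δy: -3, 0, -1, 1, -1, -2, 3, 2, -2
Mean of differences = -0.3333
Numerator Σ(Δy_t−Δȳ)(Δy_{t+1}−Δȳ) = -3.4444
Denominator Σ(Δy_t−Δȳ)² = 32.0000
r_1(Δy) = -3.4444 / 32.0000 = -0.108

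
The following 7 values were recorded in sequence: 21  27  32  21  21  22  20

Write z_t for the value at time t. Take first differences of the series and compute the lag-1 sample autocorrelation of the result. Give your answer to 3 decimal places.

First differences Δz: 6, 5, -11, 0, 1, -2
Mean of differences = -0.1667
Numerator Σ(Δz_t−Δz̄)(Δz_{t+1}−Δz̄) = -27.8611
Denominator Σ(Δz_t−Δz̄)² = 186.8333
r_1(Δz) = -27.8611 / 186.8333 = -0.149

-0.149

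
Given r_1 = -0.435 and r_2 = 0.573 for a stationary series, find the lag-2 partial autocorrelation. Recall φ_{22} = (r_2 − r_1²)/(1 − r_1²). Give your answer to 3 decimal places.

0.473

φ_{22} = (r_2 − r_1²) / (1 − r_1²)
r_1² = (-0.435)² = 0.189225
Numerator = 0.573 − 0.1892 = 0.3838; denominator = 1 − 0.1892 = 0.8108
φ_{22} = 0.3838 / 0.8108 = 0.473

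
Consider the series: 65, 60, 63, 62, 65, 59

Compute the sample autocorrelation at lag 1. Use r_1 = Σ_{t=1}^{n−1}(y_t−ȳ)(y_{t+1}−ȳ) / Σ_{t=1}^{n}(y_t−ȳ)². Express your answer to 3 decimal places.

-0.567

Mean ȳ = (65 + 60 + 63 + 62 + 65 + 59)/6 = 62.3333
Deviations from mean: 2.6667, -2.3333, 0.6667, -0.3333, 2.6667, -3.3333
Σ(y_t−ȳ)(y_{t+1}−ȳ) = (-6.2222) + (-1.5556) + (-0.2222) + (-0.8889) + (-8.8889) = -17.7778
Denominator Σ(y_t−ȳ)² = 31.3333
r_1 = -17.7778 / 31.3333 = -0.567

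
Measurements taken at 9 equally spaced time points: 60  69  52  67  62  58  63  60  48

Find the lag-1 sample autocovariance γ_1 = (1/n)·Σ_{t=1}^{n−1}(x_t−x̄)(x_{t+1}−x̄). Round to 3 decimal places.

-13.643

Mean x̄ = (60 + 69 + 52 + 67 + 62 + 58 + 63 + 60 + 48)/9 = 59.8889
Σ_{t=1}^{8}(x_t−x̄)(x_{t+1}−x̄) = -122.7901
γ_1 = -122.7901 / 9 = -13.643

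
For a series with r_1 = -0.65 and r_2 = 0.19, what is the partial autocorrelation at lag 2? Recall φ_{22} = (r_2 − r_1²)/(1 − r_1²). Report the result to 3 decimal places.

φ_{22} = (r_2 − r_1²) / (1 − r_1²)
r_1² = (-0.65)² = 0.4225
Numerator = 0.19 − 0.4225 = -0.2325; denominator = 1 − 0.4225 = 0.5775
φ_{22} = -0.2325 / 0.5775 = -0.403

-0.403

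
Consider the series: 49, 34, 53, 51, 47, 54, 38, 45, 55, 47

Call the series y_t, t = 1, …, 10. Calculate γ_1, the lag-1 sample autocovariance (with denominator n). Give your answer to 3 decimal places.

-14.139

Mean ȳ = (49 + 34 + 53 + 51 + 47 + 54 + 38 + 45 + 55 + 47)/10 = 47.3000
Σ_{t=1}^{9}(y_t−ȳ)(y_{t+1}−ȳ) = -141.3900
γ_1 = -141.3900 / 10 = -14.139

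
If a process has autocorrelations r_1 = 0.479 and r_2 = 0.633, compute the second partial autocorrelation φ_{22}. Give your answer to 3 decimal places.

0.524

φ_{22} = (r_2 − r_1²) / (1 − r_1²)
r_1² = (0.479)² = 0.229441
Numerator = 0.633 − 0.2294 = 0.4036; denominator = 1 − 0.2294 = 0.7706
φ_{22} = 0.4036 / 0.7706 = 0.524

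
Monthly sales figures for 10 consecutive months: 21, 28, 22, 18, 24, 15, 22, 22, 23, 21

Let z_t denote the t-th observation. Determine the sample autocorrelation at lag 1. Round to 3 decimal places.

Mean z̄ = (21 + 28 + 22 + 18 + 24 + 15 + 22 + 22 + 23 + 21)/10 = 21.6000
Numerator Σ_{t=1}^{9}(z_t−z̄)(z_{t+1}−z̄) = -29.9600
Denominator Σ(z_t−z̄)² = 106.4000
r_1 = -29.9600 / 106.4000 = -0.282

-0.282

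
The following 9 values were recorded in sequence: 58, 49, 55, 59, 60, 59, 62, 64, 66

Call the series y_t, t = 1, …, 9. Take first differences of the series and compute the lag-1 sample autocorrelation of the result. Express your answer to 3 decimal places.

First differences Δy: -9, 6, 4, 1, -1, 3, 2, 2
Mean of differences = 1.0000
Numerator Σ(Δy_t−Δȳ)(Δy_{t+1}−Δȳ) = -36.0000
Denominator Σ(Δy_t−Δȳ)² = 144.0000
r_1(Δy) = -36.0000 / 144.0000 = -0.250

-0.250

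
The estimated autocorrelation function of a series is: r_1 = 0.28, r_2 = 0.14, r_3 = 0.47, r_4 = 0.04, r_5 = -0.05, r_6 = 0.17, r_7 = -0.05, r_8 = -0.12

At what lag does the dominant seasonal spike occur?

The largest autocorrelation is r_3 = 0.47; the remaining lags stay at or below 0.28. The elevated value at lag 1 (0.28), dropping to 0.14 at lag 2, reflects decaying short-term dependence rather than seasonality.
The dominant spike at lag 3 indicates a seasonal period of 3.

3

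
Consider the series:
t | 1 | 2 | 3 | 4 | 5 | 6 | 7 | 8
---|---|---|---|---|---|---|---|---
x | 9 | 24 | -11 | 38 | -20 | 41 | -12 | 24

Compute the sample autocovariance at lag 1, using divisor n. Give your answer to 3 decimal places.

-457.330

Mean x̄ = (9 + 24 − 11 + 38 − 20 + 41 − 12 + 24)/8 = 11.6250
Σ_{t=1}^{7}(x_t−x̄)(x_{t+1}−x̄) = -3658.6406
γ_1 = -3658.6406 / 8 = -457.330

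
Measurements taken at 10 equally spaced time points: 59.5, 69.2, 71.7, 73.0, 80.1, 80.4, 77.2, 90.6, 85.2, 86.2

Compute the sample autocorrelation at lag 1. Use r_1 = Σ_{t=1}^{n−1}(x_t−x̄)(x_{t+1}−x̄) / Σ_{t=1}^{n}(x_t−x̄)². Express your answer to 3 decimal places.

0.500

Mean x̄ = (59.5 + 69.2 + 71.7 + 73.0 + 80.1 + 80.4 + 77.2 + 90.6 + 85.2 + 86.2)/10 = 77.3100
Numerator Σ_{t=1}^{9}(x_t−x̄)(x_{t+1}−x̄) = 383.9099
Denominator Σ(x_t−x̄)² = 768.2690
r_1 = 383.9099 / 768.2690 = 0.500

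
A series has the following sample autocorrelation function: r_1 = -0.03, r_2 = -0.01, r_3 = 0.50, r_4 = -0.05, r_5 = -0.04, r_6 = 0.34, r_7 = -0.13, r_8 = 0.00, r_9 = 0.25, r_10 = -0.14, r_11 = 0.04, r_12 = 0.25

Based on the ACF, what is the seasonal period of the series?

The largest autocorrelation is r_3 = 0.50, with weaker echoes at lags 6 (0.34), 9 (0.25) and 12 (0.25); the remaining lags stay at or below 0.04.
The dominant spike at lag 3 indicates a seasonal period of 3.

3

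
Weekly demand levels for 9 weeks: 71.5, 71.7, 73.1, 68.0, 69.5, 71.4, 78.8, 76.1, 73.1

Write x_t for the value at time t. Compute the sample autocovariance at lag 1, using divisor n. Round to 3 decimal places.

3.582

Mean x̄ = (71.5 + 71.7 + 73.1 + 68.0 + 69.5 + 71.4 + 78.8 + 76.1 + 73.1)/9 = 72.5778
Σ_{t=1}^{8}(x_t−x̄)(x_{t+1}−x̄) = 32.2384
γ_1 = 32.2384 / 9 = 3.582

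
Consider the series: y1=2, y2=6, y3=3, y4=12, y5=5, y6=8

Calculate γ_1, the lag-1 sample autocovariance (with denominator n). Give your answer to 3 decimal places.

-4.333

Mean ȳ = (2 + 6 + 3 + 12 + 5 + 8)/6 = 6.0000
Σ_{t=1}^{5}(y_t−ȳ)(y_{t+1}−ȳ) = -26.0000
γ_1 = -26.0000 / 6 = -4.333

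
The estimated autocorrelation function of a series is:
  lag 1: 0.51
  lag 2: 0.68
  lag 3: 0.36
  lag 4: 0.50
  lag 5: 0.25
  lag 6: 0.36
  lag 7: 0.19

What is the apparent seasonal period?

2

The largest autocorrelation is r_2 = 0.68; the remaining lags stay at or below 0.51.
The dominant spike at lag 2 indicates a seasonal period of 2.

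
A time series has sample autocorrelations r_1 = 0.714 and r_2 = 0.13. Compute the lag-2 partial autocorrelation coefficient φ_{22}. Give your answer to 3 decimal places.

φ_{22} = (r_2 − r_1²) / (1 − r_1²)
r_1² = (0.714)² = 0.509796
Numerator = 0.13 − 0.5098 = -0.3798; denominator = 1 − 0.5098 = 0.4902
φ_{22} = -0.3798 / 0.4902 = -0.775

-0.775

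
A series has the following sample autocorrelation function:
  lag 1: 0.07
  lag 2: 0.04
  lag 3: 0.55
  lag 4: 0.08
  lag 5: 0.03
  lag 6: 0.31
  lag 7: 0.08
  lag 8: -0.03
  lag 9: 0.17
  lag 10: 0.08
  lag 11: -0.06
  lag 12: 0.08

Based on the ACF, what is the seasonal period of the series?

The largest autocorrelation is r_3 = 0.55, with weaker echoes at lags 6 (0.31) and 9 (0.17); the remaining lags stay at or below 0.08.
The dominant spike at lag 3 indicates a seasonal period of 3.

3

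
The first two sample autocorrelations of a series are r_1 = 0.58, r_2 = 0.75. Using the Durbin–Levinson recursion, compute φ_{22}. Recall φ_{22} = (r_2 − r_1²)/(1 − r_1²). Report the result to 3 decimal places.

φ_{22} = (r_2 − r_1²) / (1 − r_1²)
r_1² = (0.58)² = 0.3364
Numerator = 0.75 − 0.3364 = 0.4136; denominator = 1 − 0.3364 = 0.6636
φ_{22} = 0.4136 / 0.6636 = 0.623

0.623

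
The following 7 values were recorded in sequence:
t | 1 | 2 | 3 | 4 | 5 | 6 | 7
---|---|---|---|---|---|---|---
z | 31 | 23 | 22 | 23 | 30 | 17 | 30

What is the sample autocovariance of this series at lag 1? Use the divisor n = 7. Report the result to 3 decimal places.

Mean z̄ = (31 + 23 + 22 + 23 + 30 + 17 + 30)/7 = 25.1429
Σ_{t=1}^{6}(z_t−z̄)(z_{t+1}−z̄) = -88.5918
γ_1 = -88.5918 / 7 = -12.656

-12.656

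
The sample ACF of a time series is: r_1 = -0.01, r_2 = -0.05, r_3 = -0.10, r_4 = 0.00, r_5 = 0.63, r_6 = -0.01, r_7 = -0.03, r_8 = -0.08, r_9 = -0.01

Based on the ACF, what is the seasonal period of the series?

5

The largest autocorrelation is r_5 = 0.63; the remaining lags stay at or below 0.00.
The dominant spike at lag 5 indicates a seasonal period of 5.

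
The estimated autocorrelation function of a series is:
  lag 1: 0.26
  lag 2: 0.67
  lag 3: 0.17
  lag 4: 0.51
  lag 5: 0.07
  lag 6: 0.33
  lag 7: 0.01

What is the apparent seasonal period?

2

The largest autocorrelation is r_2 = 0.67, with weaker echoes at lags 4 (0.51) and 6 (0.33); the remaining lags stay at or below 0.26.
The dominant spike at lag 2 indicates a seasonal period of 2.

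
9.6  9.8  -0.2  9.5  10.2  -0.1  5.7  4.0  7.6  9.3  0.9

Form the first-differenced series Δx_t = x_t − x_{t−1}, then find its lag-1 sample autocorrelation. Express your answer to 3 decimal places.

First differences Δx: 0.2, -10.0, 9.7, 0.7, -10.3, 5.8, -1.7, 3.6, 1.7, -8.4
Mean of differences = -0.8700
Numerator Σ(Δx_t−Δx̄)(Δx_{t+1}−Δx̄) = -184.4919
Denominator Σ(Δx_t−Δx̄)² = 416.0810
r_1(Δx) = -184.4919 / 416.0810 = -0.443

-0.443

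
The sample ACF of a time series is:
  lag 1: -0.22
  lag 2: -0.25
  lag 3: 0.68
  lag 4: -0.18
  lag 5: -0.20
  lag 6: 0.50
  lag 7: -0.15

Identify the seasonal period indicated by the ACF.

The largest autocorrelation is r_3 = 0.68, with a weaker echo at lag 6 (0.50); the remaining lags stay at or below -0.15.
The dominant spike at lag 3 indicates a seasonal period of 3.

3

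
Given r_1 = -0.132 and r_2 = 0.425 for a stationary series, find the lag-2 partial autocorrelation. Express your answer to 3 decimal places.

φ_{22} = (r_2 − r_1²) / (1 − r_1²)
r_1² = (-0.132)² = 0.017424
Numerator = 0.425 − 0.0174 = 0.4076; denominator = 1 − 0.0174 = 0.9826
φ_{22} = 0.4076 / 0.9826 = 0.415

0.415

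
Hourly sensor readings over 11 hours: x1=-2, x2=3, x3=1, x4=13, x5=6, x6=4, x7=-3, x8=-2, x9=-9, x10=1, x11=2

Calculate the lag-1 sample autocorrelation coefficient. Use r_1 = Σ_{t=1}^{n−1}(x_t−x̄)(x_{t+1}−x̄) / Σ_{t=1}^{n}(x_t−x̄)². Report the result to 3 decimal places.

Mean x̄ = (-2 + 3 + 1 + 13 + 6 + 4 − 3 − 2 − 9 + 1 + 2)/11 = 1.2727
Numerator Σ_{t=1}^{10}(x_t−x̄)(x_{t+1}−x̄) = 97.5620
Denominator Σ(x_t−x̄)² = 316.1818
r_1 = 97.5620 / 316.1818 = 0.309

0.309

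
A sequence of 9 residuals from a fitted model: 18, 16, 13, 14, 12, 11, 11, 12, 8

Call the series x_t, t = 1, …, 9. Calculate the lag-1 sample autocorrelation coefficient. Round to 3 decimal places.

Mean x̄ = (18 + 16 + 13 + 14 + 12 + 11 + 11 + 12 + 8)/9 = 12.7778
Numerator Σ_{t=1}^{8}(x_t−x̄)(x_{t+1}−x̄) = 26.5062
Denominator Σ(x_t−x̄)² = 69.5556
r_1 = 26.5062 / 69.5556 = 0.381

0.381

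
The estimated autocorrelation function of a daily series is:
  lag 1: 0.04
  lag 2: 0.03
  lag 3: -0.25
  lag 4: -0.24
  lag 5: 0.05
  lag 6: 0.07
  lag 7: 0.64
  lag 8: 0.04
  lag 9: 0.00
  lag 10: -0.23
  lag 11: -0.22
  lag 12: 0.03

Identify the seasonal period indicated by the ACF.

7

The largest autocorrelation is r_7 = 0.64; the remaining lags stay at or below 0.07.
The dominant spike at lag 7 indicates a seasonal period of 7.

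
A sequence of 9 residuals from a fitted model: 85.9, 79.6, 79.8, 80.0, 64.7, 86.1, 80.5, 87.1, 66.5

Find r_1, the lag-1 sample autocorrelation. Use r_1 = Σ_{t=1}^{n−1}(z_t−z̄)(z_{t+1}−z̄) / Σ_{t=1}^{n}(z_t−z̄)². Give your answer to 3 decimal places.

Mean z̄ = (85.9 + 79.6 + 79.8 + 80.0 + 64.7 + 86.1 + 80.5 + 87.1 + 66.5)/9 = 78.9111
Numerator Σ_{t=1}^{8}(z_t−z̄)(z_{t+1}−z̄) = -188.4412
Denominator Σ(z_t−z̄)² = 528.5489
r_1 = -188.4412 / 528.5489 = -0.357

-0.357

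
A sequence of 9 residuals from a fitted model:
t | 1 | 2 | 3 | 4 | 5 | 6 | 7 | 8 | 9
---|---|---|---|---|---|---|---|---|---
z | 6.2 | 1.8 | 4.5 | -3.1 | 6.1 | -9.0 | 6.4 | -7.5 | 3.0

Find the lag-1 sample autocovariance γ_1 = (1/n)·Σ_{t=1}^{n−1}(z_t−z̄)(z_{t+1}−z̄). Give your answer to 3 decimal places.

-21.858

Mean z̄ = (6.2 + 1.8 + 4.5 − 3.1 + 6.1 − 9.0 + 6.4 − 7.5 + 3.0)/9 = 0.9333
Σ_{t=1}^{8}(z_t−z̄)(z_{t+1}−z̄) = -196.7244
γ_1 = -196.7244 / 9 = -21.858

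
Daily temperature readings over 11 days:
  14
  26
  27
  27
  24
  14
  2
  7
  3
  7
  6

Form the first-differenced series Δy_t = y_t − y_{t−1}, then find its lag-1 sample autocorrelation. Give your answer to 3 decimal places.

First differences Δy: 12, 1, 0, -3, -10, -12, 5, -4, 4, -1
Mean of differences = -0.8000
Numerator Σ(Δy_t−Δȳ)(Δy_{t+1}−Δȳ) = 46.1600
Denominator Σ(Δy_t−Δȳ)² = 449.6000
r_1(Δy) = 46.1600 / 449.6000 = 0.103

0.103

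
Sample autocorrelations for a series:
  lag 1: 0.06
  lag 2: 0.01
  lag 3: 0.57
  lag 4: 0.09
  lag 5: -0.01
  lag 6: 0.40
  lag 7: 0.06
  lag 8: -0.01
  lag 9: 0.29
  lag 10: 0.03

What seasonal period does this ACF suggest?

3

The largest autocorrelation is r_3 = 0.57, with weaker echoes at lags 6 (0.40) and 9 (0.29); the remaining lags stay at or below 0.09.
The dominant spike at lag 3 indicates a seasonal period of 3.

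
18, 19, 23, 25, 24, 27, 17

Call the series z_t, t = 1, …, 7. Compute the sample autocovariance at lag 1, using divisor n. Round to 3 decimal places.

0.589

Mean z̄ = (18 + 19 + 23 + 25 + 24 + 27 + 17)/7 = 21.8571
Deviations: -3.8571, -2.8571, 1.1429, 3.1429, 2.1429, 5.1429, -4.8571
Σ_{t=1}^{6}(z_t−z̄)(z_{t+1}−z̄) = 4.1224
γ_1 = 4.1224 / 7 = 0.589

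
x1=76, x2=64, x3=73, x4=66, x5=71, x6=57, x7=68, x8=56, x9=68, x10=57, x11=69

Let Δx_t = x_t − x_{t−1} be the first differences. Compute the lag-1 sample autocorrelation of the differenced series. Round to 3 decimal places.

First differences Δx: -12, 9, -7, 5, -14, 11, -12, 12, -11, 12
Mean of differences = -0.7000
Numerator Σ(Δx_t−Δx̄)(Δx_{t+1}−Δx̄) = -975.3900
Denominator Σ(Δx_t−Δx̄)² = 1164.1000
r_1(Δx) = -975.3900 / 1164.1000 = -0.838

-0.838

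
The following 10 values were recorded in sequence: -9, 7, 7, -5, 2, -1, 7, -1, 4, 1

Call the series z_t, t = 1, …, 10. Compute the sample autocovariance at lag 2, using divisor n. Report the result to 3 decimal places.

-5.068

Mean z̄ = (-9 + 7 + 7 − 5 + 2 − 1 + 7 − 1 + 4 + 1)/10 = 1.2000
Σ_{t=1}^{8}(z_t−z̄)(z_{t+2}−z̄) = -50.6800
γ_2 = -50.6800 / 10 = -5.068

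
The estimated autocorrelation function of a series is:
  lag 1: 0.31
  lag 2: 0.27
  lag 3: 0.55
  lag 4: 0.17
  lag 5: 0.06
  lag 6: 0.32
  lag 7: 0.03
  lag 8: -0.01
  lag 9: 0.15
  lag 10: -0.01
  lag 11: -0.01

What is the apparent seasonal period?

The largest autocorrelation is r_3 = 0.55, with a weaker echo at lag 6 (0.32); the remaining lags stay at or below 0.31. The elevated value at lag 1 (0.31), dropping to 0.27 at lag 2, reflects decaying short-term dependence rather than seasonality.
The dominant spike at lag 3 indicates a seasonal period of 3.

3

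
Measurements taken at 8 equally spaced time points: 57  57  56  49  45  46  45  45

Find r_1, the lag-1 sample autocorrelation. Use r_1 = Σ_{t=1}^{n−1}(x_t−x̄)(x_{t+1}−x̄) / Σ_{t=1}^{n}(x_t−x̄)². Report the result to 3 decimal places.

Mean x̄ = (57 + 57 + 56 + 49 + 45 + 46 + 45 + 45)/8 = 50.0000
Deviations from mean: 7.0000, 7.0000, 6.0000, -1.0000, -5.0000, -4.0000, -5.0000, -5.0000
Numerator Σ_{t=1}^{7}(x_t−x̄)(x_{t+1}−x̄) = 155.0000
Denominator Σ(x_t−x̄)² = 226.0000
r_1 = 155.0000 / 226.0000 = 0.686

0.686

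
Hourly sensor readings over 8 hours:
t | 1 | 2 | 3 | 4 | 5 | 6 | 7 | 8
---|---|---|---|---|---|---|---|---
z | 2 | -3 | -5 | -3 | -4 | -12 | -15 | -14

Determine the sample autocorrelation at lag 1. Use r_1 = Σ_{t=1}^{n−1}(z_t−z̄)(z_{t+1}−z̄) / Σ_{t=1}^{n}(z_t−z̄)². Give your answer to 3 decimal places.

Mean z̄ = (2 − 3 − 5 − 3 − 4 − 12 − 15 − 14)/8 = -6.7500
Deviations from mean: 8.7500, 3.7500, 1.7500, 3.7500, 2.7500, -5.2500, -8.2500, -7.2500
Σ(z_t−z̄)(z_{t+1}−z̄) = (32.8125) + (6.5625) + (6.5625) + (10.3125) + (-14.4375) + (43.3125) + (59.8125) = 144.9375
Denominator Σ(z_t−z̄)² = 263.5000
r_1 = 144.9375 / 263.5000 = 0.550

0.550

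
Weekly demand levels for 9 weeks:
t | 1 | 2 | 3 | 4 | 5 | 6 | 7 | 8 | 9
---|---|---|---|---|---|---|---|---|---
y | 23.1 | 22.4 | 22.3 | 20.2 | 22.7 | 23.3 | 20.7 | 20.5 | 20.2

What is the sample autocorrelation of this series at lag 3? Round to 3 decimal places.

-0.192

Mean ȳ = (23.1 + 22.4 + 22.3 + 20.2 + 22.7 + 23.3 + 20.7 + 20.5 + 20.2)/9 = 21.7111
Numerator Σ_{t=1}^{6}(y_t−ȳ)(y_{t+3}−ȳ) = -2.5526
Denominator Σ(y_t−ȳ)² = 13.3089
r_3 = -2.5526 / 13.3089 = -0.192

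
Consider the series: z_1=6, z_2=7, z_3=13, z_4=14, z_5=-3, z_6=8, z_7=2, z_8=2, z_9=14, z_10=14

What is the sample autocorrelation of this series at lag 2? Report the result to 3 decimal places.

Mean z̄ = (6 + 7 + 13 + 14 − 3 + 8 + 2 + 2 + 14 + 14)/10 = 7.7000
Numerator Σ_{t=1}^{8}(z_t−z̄)(z_{t+2}−z̄) = -80.7800
Denominator Σ(z_t−z̄)² = 330.1000
r_2 = -80.7800 / 330.1000 = -0.245

-0.245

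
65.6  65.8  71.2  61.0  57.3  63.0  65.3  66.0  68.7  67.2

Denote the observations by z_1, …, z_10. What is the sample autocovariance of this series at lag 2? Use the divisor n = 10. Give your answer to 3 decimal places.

Mean z̄ = (65.6 + 65.8 + 71.2 + 61.0 + 57.3 + 63.0 + 65.3 + 66.0 + 68.7 + 67.2)/10 = 65.1100
Σ_{t=1}^{8}(z_t−z̄)(z_{t+2}−z̄) = -39.5622
γ_2 = -39.5622 / 10 = -3.956

-3.956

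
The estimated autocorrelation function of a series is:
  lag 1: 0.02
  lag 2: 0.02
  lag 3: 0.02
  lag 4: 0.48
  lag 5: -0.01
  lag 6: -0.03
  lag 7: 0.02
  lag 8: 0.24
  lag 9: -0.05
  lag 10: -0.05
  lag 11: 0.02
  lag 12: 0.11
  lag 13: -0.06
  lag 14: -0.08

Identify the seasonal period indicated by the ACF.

The largest autocorrelation is r_4 = 0.48, with a weaker echo at lag 8 (0.24); the remaining lags stay at or below 0.11.
The dominant spike at lag 4 indicates a seasonal period of 4.

4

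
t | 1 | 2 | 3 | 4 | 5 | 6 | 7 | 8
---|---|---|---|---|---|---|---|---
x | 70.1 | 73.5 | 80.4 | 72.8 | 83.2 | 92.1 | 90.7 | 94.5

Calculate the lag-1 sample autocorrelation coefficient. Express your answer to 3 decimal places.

Mean x̄ = (70.1 + 73.5 + 80.4 + 72.8 + 83.2 + 92.1 + 90.7 + 94.5)/8 = 82.1625
Deviations from mean: -12.0625, -8.6625, -1.7625, -9.3625, 1.0375, 9.9375, 8.5375, 12.3375
Σ(x_t−x̄)(x_{t+1}−x̄) = (104.4914) + (15.2677) + (16.5014) + (-9.7136) + (10.3102) + (84.8414) + (105.3314) = 327.0298
Denominator Σ(x_t−x̄)² = 636.2388
r_1 = 327.0298 / 636.2388 = 0.514

0.514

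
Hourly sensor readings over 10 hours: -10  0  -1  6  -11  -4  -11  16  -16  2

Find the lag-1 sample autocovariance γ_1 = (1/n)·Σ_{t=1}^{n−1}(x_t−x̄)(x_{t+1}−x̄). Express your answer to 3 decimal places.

-51.731

Mean x̄ = (-10 + 0 − 1 + 6 − 11 − 4 − 11 + 16 − 16 + 2)/10 = -2.9000
Σ_{t=1}^{9}(x_t−x̄)(x_{t+1}−x̄) = -517.3100
γ_1 = -517.3100 / 10 = -51.731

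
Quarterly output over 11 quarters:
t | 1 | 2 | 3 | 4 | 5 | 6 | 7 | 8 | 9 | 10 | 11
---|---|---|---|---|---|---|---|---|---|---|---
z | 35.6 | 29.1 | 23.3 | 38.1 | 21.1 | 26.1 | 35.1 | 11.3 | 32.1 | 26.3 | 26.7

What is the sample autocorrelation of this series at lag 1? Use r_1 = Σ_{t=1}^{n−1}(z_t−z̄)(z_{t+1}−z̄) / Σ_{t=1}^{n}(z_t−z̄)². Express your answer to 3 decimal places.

-0.529

Mean z̄ = (35.6 + 29.1 + 23.3 + 38.1 + 21.1 + 26.1 + 35.1 + 11.3 + 32.1 + 26.3 + 26.7)/11 = 27.7091
Numerator Σ_{t=1}^{10}(z_t−z̄)(z_{t+1}−z̄) = -308.9983
Denominator Σ(z_t−z̄)² = 584.0491
r_1 = -308.9983 / 584.0491 = -0.529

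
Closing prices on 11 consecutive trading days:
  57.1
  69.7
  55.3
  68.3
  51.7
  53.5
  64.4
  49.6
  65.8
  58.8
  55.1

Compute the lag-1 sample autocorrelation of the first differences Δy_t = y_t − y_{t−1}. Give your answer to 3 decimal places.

-0.735

First differences Δy: 12.6, -14.4, 13.0, -16.6, 1.8, 10.9, -14.8, 16.2, -7.0, -3.7
Mean of differences = -0.2000
Numerator Σ(Δy_t−Δȳ)(Δy_{t+1}−Δȳ) = -1085.5000
Denominator Σ(Δy_t−Δȳ)² = 1476.5000
r_1(Δy) = -1085.5000 / 1476.5000 = -0.735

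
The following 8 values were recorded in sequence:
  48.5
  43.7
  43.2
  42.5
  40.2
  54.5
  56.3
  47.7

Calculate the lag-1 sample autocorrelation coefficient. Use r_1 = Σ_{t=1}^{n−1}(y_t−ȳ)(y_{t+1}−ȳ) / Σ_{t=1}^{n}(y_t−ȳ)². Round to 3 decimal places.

Mean ȳ = (48.5 + 43.7 + 43.2 + 42.5 + 40.2 + 54.5 + 56.3 + 47.7)/8 = 47.0750
Σ(y_t−ȳ)(y_{t+1}−ȳ) = (-4.8094) + (13.0781) + (17.7281) + (31.4531) + (-51.0469) + (68.4956) + (5.7656) = 80.6644
Denominator Σ(y_t−ȳ)² = 237.2550
r_1 = 80.6644 / 237.2550 = 0.340

0.340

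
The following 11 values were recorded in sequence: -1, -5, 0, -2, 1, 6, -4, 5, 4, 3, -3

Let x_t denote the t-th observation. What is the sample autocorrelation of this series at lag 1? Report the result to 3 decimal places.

-0.107

Mean x̄ = (-1 − 5 + 0 − 2 + 1 + 6 − 4 + 5 + 4 + 3 − 3)/11 = 0.3636
Numerator Σ_{t=1}^{10}(x_t−x̄)(x_{t+1}−x̄) = -15.0413
Denominator Σ(x_t−x̄)² = 140.5455
r_1 = -15.0413 / 140.5455 = -0.107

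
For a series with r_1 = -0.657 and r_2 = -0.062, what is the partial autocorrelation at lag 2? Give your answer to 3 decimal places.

-0.869

φ_{22} = (r_2 − r_1²) / (1 − r_1²)
r_1² = (-0.657)² = 0.431649
Numerator = -0.062 − 0.4316 = -0.4936; denominator = 1 − 0.4316 = 0.5684
φ_{22} = -0.4936 / 0.5684 = -0.869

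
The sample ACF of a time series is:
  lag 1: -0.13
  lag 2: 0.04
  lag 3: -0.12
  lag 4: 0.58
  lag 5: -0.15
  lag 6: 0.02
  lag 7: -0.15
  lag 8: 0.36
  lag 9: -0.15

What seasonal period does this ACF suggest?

The largest autocorrelation is r_4 = 0.58, with a weaker echo at lag 8 (0.36); the remaining lags stay at or below 0.04.
The dominant spike at lag 4 indicates a seasonal period of 4.

4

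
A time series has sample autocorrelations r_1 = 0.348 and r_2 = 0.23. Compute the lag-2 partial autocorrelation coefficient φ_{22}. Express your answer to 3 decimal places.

φ_{22} = (r_2 − r_1²) / (1 − r_1²)
r_1² = (0.348)² = 0.121104
Numerator = 0.23 − 0.1211 = 0.1089; denominator = 1 − 0.1211 = 0.8789
φ_{22} = 0.1089 / 0.8789 = 0.124

0.124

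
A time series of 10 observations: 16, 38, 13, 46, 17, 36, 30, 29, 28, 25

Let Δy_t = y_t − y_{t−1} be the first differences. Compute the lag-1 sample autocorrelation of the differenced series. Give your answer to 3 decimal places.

-0.866

First differences Δy: 22, -25, 33, -29, 19, -6, -1, -1, -3
Mean of differences = 1.0000
Numerator Σ(Δy_t−Δȳ)(Δy_{t+1}−Δȳ) = -2978.0000
Denominator Σ(Δy_t−Δȳ)² = 3438.0000
r_1(Δy) = -2978.0000 / 3438.0000 = -0.866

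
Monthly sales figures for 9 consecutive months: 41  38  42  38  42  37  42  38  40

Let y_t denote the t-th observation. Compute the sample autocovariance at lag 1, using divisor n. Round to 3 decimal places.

-3.413

Mean ȳ = (41 + 38 + 42 + 38 + 42 + 37 + 42 + 38 + 40)/9 = 39.7778
Σ_{t=1}^{8}(y_t−ȳ)(y_{t+1}−ȳ) = -30.7160
γ_1 = -30.7160 / 9 = -3.413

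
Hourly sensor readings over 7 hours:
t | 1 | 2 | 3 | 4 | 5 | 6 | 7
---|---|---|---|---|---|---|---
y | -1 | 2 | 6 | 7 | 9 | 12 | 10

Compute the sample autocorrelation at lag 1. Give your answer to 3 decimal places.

Mean ȳ = (-1 + 2 + 6 + 7 + 9 + 12 + 10)/7 = 6.4286
Deviations from mean: -7.4286, -4.4286, -0.4286, 0.5714, 2.5714, 5.5714, 3.5714
Σ(y_t−ȳ)(y_{t+1}−ȳ) = (32.8980) + (1.8980) + (-0.2449) + (1.4694) + (14.3265) + (19.8980) = 70.2449
Denominator Σ(y_t−ȳ)² = 125.7143
r_1 = 70.2449 / 125.7143 = 0.559

0.559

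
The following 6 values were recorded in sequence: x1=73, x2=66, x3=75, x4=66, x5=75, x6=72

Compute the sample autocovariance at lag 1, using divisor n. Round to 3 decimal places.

-10.949

Mean x̄ = (73 + 66 + 75 + 66 + 75 + 72)/6 = 71.1667
Σ_{t=1}^{5}(x_t−x̄)(x_{t+1}−x̄) = -65.6944
γ_1 = -65.6944 / 6 = -10.949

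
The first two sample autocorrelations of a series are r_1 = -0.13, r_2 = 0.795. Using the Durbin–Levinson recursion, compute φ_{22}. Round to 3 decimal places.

0.791

φ_{22} = (r_2 − r_1²) / (1 − r_1²)
r_1² = (-0.13)² = 0.0169
Numerator = 0.795 − 0.0169 = 0.7781; denominator = 1 − 0.0169 = 0.9831
φ_{22} = 0.7781 / 0.9831 = 0.791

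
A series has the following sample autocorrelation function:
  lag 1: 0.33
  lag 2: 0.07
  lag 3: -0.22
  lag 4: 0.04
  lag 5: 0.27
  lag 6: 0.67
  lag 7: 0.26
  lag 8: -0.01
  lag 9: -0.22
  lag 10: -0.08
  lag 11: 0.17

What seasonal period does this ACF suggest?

6

The largest autocorrelation is r_6 = 0.67; the remaining lags stay at or below 0.33. The elevated value at lag 1 (0.33), dropping to 0.07 at lag 2, reflects decaying short-term dependence rather than seasonality.
The dominant spike at lag 6 indicates a seasonal period of 6.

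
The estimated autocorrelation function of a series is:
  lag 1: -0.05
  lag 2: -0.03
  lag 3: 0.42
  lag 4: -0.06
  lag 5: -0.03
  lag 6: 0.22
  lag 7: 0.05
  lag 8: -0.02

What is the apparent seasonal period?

The largest autocorrelation is r_3 = 0.42, with a weaker echo at lag 6 (0.22); the remaining lags stay at or below 0.05.
The dominant spike at lag 3 indicates a seasonal period of 3.

3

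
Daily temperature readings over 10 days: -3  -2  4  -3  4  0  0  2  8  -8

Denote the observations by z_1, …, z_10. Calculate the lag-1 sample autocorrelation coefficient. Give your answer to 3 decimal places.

Mean z̄ = (-3 − 2 + 4 − 3 + 4 + 0 + 0 + 2 + 8 − 8)/10 = 0.2000
Numerator Σ_{t=1}^{9}(z_t−z̄)(z_{t+1}−z̄) = -76.6400
Denominator Σ(z_t−z̄)² = 185.6000
r_1 = -76.6400 / 185.6000 = -0.413

-0.413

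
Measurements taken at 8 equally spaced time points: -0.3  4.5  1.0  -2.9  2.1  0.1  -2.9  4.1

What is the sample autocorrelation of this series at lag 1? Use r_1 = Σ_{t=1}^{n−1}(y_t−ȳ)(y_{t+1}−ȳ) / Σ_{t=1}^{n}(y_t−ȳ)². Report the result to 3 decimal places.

-0.356

Mean ȳ = (-0.3 + 4.5 + 1.0 − 2.9 + 2.1 + 0.1 − 2.9 + 4.1)/8 = 0.7125
Deviations from mean: -1.0125, 3.7875, 0.2875, -3.6125, 1.3875, -0.6125, -3.6125, 3.3875
Numerator Σ_{t=1}^{7}(y_t−ȳ)(y_{t+1}−ȳ) = -19.6714
Denominator Σ(y_t−ȳ)² = 55.3288
r_1 = -19.6714 / 55.3288 = -0.356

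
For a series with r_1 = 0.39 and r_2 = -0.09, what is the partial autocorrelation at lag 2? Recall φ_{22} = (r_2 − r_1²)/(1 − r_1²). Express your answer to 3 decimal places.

φ_{22} = (r_2 − r_1²) / (1 − r_1²)
r_1² = (0.39)² = 0.1521
Numerator = -0.09 − 0.1521 = -0.2421; denominator = 1 − 0.1521 = 0.8479
φ_{22} = -0.2421 / 0.8479 = -0.286

-0.286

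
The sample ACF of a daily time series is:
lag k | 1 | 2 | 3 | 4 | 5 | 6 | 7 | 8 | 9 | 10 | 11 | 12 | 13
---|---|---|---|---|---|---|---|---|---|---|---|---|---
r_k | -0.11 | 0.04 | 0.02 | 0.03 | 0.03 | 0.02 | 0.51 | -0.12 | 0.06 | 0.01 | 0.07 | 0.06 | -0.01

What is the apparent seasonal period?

The largest autocorrelation is r_7 = 0.51; the remaining lags stay at or below 0.07.
The dominant spike at lag 7 indicates a seasonal period of 7.

7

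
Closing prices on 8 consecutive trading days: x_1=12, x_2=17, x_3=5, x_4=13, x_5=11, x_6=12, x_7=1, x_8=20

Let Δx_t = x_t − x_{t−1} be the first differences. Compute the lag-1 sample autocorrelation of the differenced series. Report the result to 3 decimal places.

First differences Δx: 5, -12, 8, -2, 1, -11, 19
Mean of differences = 1.1429
Numerator Σ(Δx_t−Δx̄)(Δx_{t+1}−Δx̄) = -377.0204
Denominator Σ(Δx_t−Δx̄)² = 710.8571
r_1(Δx) = -377.0204 / 710.8571 = -0.530

-0.530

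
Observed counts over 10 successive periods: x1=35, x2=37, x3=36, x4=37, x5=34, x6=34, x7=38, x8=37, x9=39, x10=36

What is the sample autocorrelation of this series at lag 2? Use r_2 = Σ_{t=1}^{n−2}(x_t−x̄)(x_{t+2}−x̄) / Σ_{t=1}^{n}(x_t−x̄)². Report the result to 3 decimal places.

Mean x̄ = (35 + 37 + 36 + 37 + 34 + 34 + 38 + 37 + 39 + 36)/10 = 36.3000
Numerator Σ_{t=1}^{8}(x_t−x̄)(x_{t+2}−x̄) = -1.1800
Denominator Σ(x_t−x̄)² = 24.1000
r_2 = -1.1800 / 24.1000 = -0.049

-0.049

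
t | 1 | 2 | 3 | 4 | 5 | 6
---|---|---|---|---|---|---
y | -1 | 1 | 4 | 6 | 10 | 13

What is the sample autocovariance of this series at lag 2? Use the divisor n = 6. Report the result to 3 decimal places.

Mean ȳ = (-1 + 1 + 4 + 6 + 10 + 13)/6 = 5.5000
Σ_{t=1}^{4}(y_t−ȳ)(y_{t+2}−ȳ) = 4.5000
γ_2 = 4.5000 / 6 = 0.750

0.750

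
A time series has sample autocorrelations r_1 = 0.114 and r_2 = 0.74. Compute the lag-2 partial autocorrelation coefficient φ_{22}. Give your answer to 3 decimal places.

0.737

φ_{22} = (r_2 − r_1²) / (1 − r_1²)
r_1² = (0.114)² = 0.012996
Numerator = 0.74 − 0.0130 = 0.7270; denominator = 1 − 0.0130 = 0.9870
φ_{22} = 0.7270 / 0.9870 = 0.737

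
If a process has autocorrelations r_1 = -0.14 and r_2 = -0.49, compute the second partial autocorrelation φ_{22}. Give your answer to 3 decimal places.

φ_{22} = (r_2 − r_1²) / (1 − r_1²)
r_1² = (-0.14)² = 0.0196
Numerator = -0.49 − 0.0196 = -0.5096; denominator = 1 − 0.0196 = 0.9804
φ_{22} = -0.5096 / 0.9804 = -0.520

-0.520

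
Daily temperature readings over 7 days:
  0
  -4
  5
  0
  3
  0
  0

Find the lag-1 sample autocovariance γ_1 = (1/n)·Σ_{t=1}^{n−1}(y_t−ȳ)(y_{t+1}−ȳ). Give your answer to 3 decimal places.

-3.230

Mean ȳ = (0 − 4 + 5 + 0 + 3 + 0 + 0)/7 = 0.5714
Σ_{t=1}^{6}(y_t−ȳ)(y_{t+1}−ȳ) = -22.6122
γ_1 = -22.6122 / 7 = -3.230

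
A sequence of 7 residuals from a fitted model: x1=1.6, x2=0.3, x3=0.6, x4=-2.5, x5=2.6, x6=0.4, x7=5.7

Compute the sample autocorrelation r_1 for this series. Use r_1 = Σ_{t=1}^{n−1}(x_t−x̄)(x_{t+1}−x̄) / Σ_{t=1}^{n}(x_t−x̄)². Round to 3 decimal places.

-0.193

Mean x̄ = (1.6 + 0.3 + 0.6 − 2.5 + 2.6 + 0.4 + 5.7)/7 = 1.2429
Deviations from mean: 0.3571, -0.9429, -0.6429, -3.7429, 1.3571, -0.8429, 4.4571
Numerator Σ_{t=1}^{6}(x_t−x̄)(x_{t+1}−x̄) = -7.3047
Denominator Σ(x_t−x̄)² = 37.8571
r_1 = -7.3047 / 37.8571 = -0.193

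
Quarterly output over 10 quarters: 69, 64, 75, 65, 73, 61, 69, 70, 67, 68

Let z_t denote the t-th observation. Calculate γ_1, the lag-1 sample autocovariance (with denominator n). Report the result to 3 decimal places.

-11.001

Mean z̄ = (69 + 64 + 75 + 65 + 73 + 61 + 69 + 70 + 67 + 68)/10 = 68.1000
Σ_{t=1}^{9}(z_t−z̄)(z_{t+1}−z̄) = -110.0100
γ_1 = -110.0100 / 10 = -11.001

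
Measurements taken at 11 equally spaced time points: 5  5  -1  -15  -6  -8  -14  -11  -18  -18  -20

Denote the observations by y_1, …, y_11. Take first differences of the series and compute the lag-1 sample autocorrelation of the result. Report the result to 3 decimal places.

-0.428

First differences Δy: 0, -6, -14, 9, -2, -6, 3, -7, 0, -2
Mean of differences = -2.5000
Numerator Σ(Δy_t−Δȳ)(Δy_{t+1}−Δȳ) = -150.7500
Denominator Σ(Δy_t−Δȳ)² = 352.5000
r_1(Δy) = -150.7500 / 352.5000 = -0.428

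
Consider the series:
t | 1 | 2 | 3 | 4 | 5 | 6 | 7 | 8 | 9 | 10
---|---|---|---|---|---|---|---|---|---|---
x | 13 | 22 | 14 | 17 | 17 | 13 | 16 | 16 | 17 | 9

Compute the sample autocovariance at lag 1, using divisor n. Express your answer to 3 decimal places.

-3.896

Mean x̄ = (13 + 22 + 14 + 17 + 17 + 13 + 16 + 16 + 17 + 9)/10 = 15.4000
Σ_{t=1}^{9}(x_t−x̄)(x_{t+1}−x̄) = -38.9600
γ_1 = -38.9600 / 10 = -3.896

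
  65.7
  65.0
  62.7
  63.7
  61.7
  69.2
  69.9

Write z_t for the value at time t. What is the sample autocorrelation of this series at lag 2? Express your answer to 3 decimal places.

Mean z̄ = (65.7 + 65.0 + 62.7 + 63.7 + 61.7 + 69.2 + 69.9)/7 = 65.4143
Deviations from mean: 0.2857, -0.4143, -2.7143, -1.7143, -3.7143, 3.7857, 4.4857
Numerator Σ_{t=1}^{5}(z_t−z̄)(z_{t+2}−z̄) = -13.1347
Denominator Σ(z_t−z̄)² = 58.8086
r_2 = -13.1347 / 58.8086 = -0.223

-0.223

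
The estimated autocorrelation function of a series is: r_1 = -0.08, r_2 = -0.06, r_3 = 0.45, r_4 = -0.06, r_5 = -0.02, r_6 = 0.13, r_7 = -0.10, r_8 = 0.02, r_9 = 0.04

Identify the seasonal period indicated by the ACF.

3

The largest autocorrelation is r_3 = 0.45; the remaining lags stay at or below 0.13.
The dominant spike at lag 3 indicates a seasonal period of 3.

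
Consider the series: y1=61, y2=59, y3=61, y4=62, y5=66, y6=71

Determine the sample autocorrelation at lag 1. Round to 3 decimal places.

0.413

Mean ȳ = (61 + 59 + 61 + 62 + 66 + 71)/6 = 63.3333
Deviations from mean: -2.3333, -4.3333, -2.3333, -1.3333, 2.6667, 7.6667
Σ(y_t−ȳ)(y_{t+1}−ȳ) = (10.1111) + (10.1111) + (3.1111) + (-3.5556) + (20.4444) = 40.2222
Denominator Σ(y_t−ȳ)² = 97.3333
r_1 = 40.2222 / 97.3333 = 0.413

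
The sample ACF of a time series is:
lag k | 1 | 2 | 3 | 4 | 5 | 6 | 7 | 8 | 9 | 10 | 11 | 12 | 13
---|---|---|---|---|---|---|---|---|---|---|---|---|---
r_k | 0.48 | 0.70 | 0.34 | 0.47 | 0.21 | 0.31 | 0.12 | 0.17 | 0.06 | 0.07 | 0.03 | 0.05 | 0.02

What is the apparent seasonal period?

2

The largest autocorrelation is r_2 = 0.70; the remaining lags stay at or below 0.48.
The dominant spike at lag 2 indicates a seasonal period of 2.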